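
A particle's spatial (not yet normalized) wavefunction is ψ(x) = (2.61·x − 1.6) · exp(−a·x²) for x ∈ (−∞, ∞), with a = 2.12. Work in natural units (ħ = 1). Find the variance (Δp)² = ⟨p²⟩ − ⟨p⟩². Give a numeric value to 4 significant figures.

3.133

Compute ⟨p⟩ and ⟨p²⟩ separately; (Δp)² = ⟨p²⟩ − ⟨p⟩².
Expand each integrand as polynomial × e^(−2ax²) and use ∫x^(2j)·e^(−2ax²) dx = (2j−1)!!/(4a)^j · √(π/(2a)), odd powers → 0; here √(π/(2a)) = 0.86078. Differentiate with the product rule, d/dx e^(−ax²) = −2ax·e^(−ax²).
Normalization: ∫|ψ|² dx = 2.8951.
⟨p⟩ = 0.0000 and ⟨p²⟩ = 3.1327.
(Δp)² = 3.1327 − (0.0000)² = 3.1327.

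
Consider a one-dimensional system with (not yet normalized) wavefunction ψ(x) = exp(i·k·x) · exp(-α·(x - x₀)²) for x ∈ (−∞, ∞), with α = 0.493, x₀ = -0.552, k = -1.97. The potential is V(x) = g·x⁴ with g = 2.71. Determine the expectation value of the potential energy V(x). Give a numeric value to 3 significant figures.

4.85

⟨V⟩ = ∫ V(x)·|ψ|² dx / ∫|ψ|² dx.
Gaussian moments (u = x − x₀): ∫u^(2j)·e^(−2αu²) du = (2j−1)!!/(4α)^j · √(π/(2α)), odd powers integrate to 0; here √(π/(2α)) = 1.7850.
State is unnormalized: ∫|ψ|² dx = 1.7850, and ∫ψ*·V(x)·ψ dx = 8.6655, so ⟨V⟩ = 8.6655 / 1.7850.
⟨V⟩ = 4.8547.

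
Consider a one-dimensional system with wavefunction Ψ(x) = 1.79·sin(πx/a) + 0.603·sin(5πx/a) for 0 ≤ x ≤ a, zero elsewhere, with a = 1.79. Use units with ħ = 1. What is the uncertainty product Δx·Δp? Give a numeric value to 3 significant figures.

1.19

Δx = √(⟨x²⟩−⟨x⟩²), Δp = √(⟨p²⟩−⟨p⟩²).
On 0 ≤ x ≤ a (j ≠ l): ∫sin²(jπx/a) dx = a/2, ∫sin(jπx/a)·sin(lπx/a) dx = 0; diagonal moments ∫x·sin²(jπx/a) dx = a²/4, ∫x²·sin²(jπx/a) dx = a³·(1/6 − 1/(4j²π²)); cross terms ∫x·sin(jπx/a)·sin(lπx/a) dx = 0 for j + l even and −4jla²/(π²(j² − l²)²) for j + l odd, ∫x²·sin(jπx/a)·sin(lπx/a) dx = (−1)^(j+l)·4jla³/(π²(j² − l²)²); higher powers the same way via product-to-sum and parts. d²/dx² sin(jπx/a) = −(jπ/a)²·sin(jπx/a); on 0 ≤ x ≤ a, ∫sin²(jπx/a) dx = a/2 and ∫sin(jπx/a)·sin(lπx/a) dx = 0 for j ≠ l, so only diagonal terms survive in ∫|Ψ|² and ∫Ψ·Ψ″; ∫Ψ·Ψ′ dx = [Ψ²/2] between the walls = 0.
Normalization: ∫|Ψ|² dx = 3.1931.
⟨x⟩ = 0.89500, ⟨x²⟩ = 0.93523 ⇒ Δx = 0.36635.
⟨p⟩ = 0.0000, ⟨p²⟩ = 10.615 ⇒ Δp = 3.2580.
Δx·Δp = 1.1936.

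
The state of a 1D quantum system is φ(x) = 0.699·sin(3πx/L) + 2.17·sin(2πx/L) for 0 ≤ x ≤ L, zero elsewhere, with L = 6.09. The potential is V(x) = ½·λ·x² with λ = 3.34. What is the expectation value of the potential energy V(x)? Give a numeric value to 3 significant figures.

12.9

⟨V⟩ = ∫ V(x)·|φ|² dx / ∫|φ|² dx.
On 0 ≤ x ≤ L (j ≠ l): ∫sin²(jπx/L) dx = L/2, ∫sin(jπx/L)·sin(lπx/L) dx = 0; diagonal moments ∫x·sin²(jπx/L) dx = L²/4, ∫x²·sin²(jπx/L) dx = L³·(1/6 − 1/(4j²π²)); cross terms ∫x·sin(jπx/L)·sin(lπx/L) dx = 0 for j + l even and −4jlL²/(π²(j² − l²)²) for j + l odd, ∫x²·sin(jπx/L)·sin(lπx/L) dx = (−1)^(j+l)·4jlL³/(π²(j² − l²)²); higher powers the same way via product-to-sum and parts.
State is unnormalized: ∫|φ|² dx = 15.826, and ∫φ*·V(x)·φ dx = 203.68, so ⟨V⟩ = 203.68 / 15.826.
⟨V⟩ = 12.869.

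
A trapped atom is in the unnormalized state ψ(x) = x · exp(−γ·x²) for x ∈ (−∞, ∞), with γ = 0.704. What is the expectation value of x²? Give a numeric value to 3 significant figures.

1.07

⟨x²⟩ = ∫ x²·|ψ|² dx / ∫|ψ|² dx (integrals over the domain).
Expand each integrand as polynomial × e^(−2γx²) and use ∫x^(2j)·e^(−2γx²) dx = (2j−1)!!/(4γ)^j · √(π/(2γ)), odd powers → 0; here √(π/(2γ)) = 1.4937.
State is unnormalized: ∫|ψ|² dx = 0.53045, and ∫ψ*·x²·ψ dx = 0.56511, so ⟨x²⟩ = 0.56511 / 0.53045.
⟨x²⟩ = 1.0653.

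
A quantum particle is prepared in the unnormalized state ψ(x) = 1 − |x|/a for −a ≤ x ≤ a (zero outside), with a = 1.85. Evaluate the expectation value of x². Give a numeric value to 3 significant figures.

⟨x²⟩ = ∫ x²·|ψ|² dx / ∫|ψ|² dx (integrals over the domain).
ψ is even, so ∫ over [−a, a] = 2∫₀ᵃ with ψ = 1 − x/a there: ∫₀ᵃ (1 − x/a)² dx = a/3, ∫₀ᵃ x²(1 − x/a)² dx = a³/30, ∫₀ᵃ x⁴(1 − x/a)² dx = a⁵/105.
State is unnormalized: ∫|ψ|² dx = 1.2333, and ∫ψ*·x²·ψ dx = 0.42211, so ⟨x²⟩ = 0.42211 / 1.2333.
⟨x²⟩ = 0.34225.

0.342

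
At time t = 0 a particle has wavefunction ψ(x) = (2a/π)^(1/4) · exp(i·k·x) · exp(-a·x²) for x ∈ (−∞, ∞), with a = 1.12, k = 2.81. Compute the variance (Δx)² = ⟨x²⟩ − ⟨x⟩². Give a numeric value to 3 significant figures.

Compute ⟨x⟩ and ⟨x²⟩ separately, then (Δx)² = ⟨x²⟩ − ⟨x⟩².
Gaussian moments: ∫x^(2j)·e^(−2ax²) dx = (2j−1)!!/(4a)^j · √(π/(2a)), odd powers integrate to 0; here √(π/(2a)) = 1.1843.
⟨x⟩ = 0.0000 and ⟨x²⟩ = 0.22321.
(Δx)² = 0.22321 − (0.0000)² = 0.22321.

0.223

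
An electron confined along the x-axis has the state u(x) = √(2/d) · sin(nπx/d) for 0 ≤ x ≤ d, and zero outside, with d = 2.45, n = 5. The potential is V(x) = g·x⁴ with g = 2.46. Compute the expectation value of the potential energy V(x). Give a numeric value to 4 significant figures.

⟨V⟩ = ∫ V(x)·|u|² dx.
With sin²θ = (1 − cos2θ)/2 on 0 ≤ x ≤ d: ∫sin²(nπx/d) dx = d/2, ∫x·sin²(nπx/d) dx = d²/4, ∫x²·sin²(nπx/d) dx = d³·(1/6 − 1/(4n²π²)); higher powers xᵏ the same way, integrating xᵏ·cos(2nπx/d) by parts.
⟨V⟩ = 17.370.

17.37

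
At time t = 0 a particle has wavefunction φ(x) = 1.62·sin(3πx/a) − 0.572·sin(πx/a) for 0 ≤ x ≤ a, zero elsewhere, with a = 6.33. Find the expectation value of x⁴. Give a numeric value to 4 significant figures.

⟨x⁴⟩ = ∫ x⁴·|φ|² dx / ∫|φ|² dx (integrals over the domain).
On 0 ≤ x ≤ a (j ≠ l): ∫sin²(jπx/a) dx = a/2, ∫sin(jπx/a)·sin(lπx/a) dx = 0; diagonal moments ∫x·sin²(jπx/a) dx = a²/4, ∫x²·sin²(jπx/a) dx = a³·(1/6 − 1/(4j²π²)); cross terms ∫x·sin(jπx/a)·sin(lπx/a) dx = 0 for j + l even and −4jla²/(π²(j² − l²)²) for j + l odd, ∫x²·sin(jπx/a)·sin(lπx/a) dx = (−1)^(j+l)·4jla³/(π²(j² − l²)²); higher powers the same way via product-to-sum and parts.
State is unnormalized: ∫|φ|² dx = 9.3418, and ∫φ*·x⁴·φ dx = 2129.5, so ⟨x⁴⟩ = 2129.5 / 9.3418.
⟨x⁴⟩ = 227.96.

228.0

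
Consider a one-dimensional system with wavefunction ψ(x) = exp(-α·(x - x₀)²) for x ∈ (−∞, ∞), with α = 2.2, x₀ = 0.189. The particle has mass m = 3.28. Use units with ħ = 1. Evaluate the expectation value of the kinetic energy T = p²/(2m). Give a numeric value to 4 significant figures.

0.3354

T = −(ħ²/2m) d²/dx², so ⟨T⟩ = −(ħ²/2m) ∫ ψ*·ψ'' dx / ∫|ψ|² dx; with m = 3.28.
Gaussian moments (u = x − x₀): ∫u^(2j)·e^(−2αu²) du = (2j−1)!!/(4α)^j · √(π/(2α)), odd powers integrate to 0; here √(π/(2α)) = 0.84498. Derivatives: d/dx e^(−αu²) = −2αu·e^(−αu²), d²/dx² e^(−αu²) = (4α²u² − 2α)·e^(−αu²).
State is unnormalized: ∫|ψ|² dx = 0.84498, and ∫ψ*·(−ħ²/2m · ψ'') dx = 0.28338, so ⟨T⟩ = 0.28338 / 0.84498.
⟨T⟩ = 0.33537.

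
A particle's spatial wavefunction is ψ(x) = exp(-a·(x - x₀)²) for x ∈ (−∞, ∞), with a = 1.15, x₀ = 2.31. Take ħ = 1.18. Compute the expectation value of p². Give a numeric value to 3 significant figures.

1.60

p² ψ = −ħ² d²ψ/dx²; ⟨p²⟩ = −ħ² ∫ ψ*·ψ'' dx / ∫|ψ|² dx.
Gaussian moments (u = x − x₀): ∫u^(2j)·e^(−2au²) du = (2j−1)!!/(4a)^j · √(π/(2a)), odd powers integrate to 0; here √(π/(2a)) = 1.1687. Derivatives: d/dx e^(−au²) = −2au·e^(−au²), d²/dx² e^(−au²) = (4a²u² − 2a)·e^(−au²).
State is unnormalized: ∫|ψ|² dx = 1.1687, and ∫ψ*·(−ħ² ψ'') dx = 1.8714, so ⟨p²⟩ = 1.8714 / 1.1687.
⟨p²⟩ = 1.6013.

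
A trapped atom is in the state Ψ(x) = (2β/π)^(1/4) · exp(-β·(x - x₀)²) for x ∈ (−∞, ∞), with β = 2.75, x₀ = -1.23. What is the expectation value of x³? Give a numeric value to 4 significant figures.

⟨x³⟩ = ∫ x³·|Ψ|² dx (integrals over the domain).
Gaussian moments (u = x − x₀): ∫u^(2j)·e^(−2βu²) du = (2j−1)!!/(4β)^j · √(π/(2β)), odd powers integrate to 0; here √(π/(2β)) = 0.75578.
⟨x³⟩ = -2.1963.

-2.196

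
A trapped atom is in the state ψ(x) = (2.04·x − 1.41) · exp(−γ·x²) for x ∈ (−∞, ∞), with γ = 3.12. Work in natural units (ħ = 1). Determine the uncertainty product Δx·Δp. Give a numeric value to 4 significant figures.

Δx = √(⟨x²⟩−⟨x⟩²), Δp = √(⟨p²⟩−⟨p⟩²).
Expand each integrand as polynomial × e^(−2γx²) and use ∫x^(2j)·e^(−2γx²) dx = (2j−1)!!/(4γ)^j · √(π/(2γ)), odd powers → 0; here √(π/(2γ)) = 0.70955. Differentiate with the product rule, d/dx e^(−γx²) = −2γx·e^(−γx²).
Normalization: ∫|ψ|² dx = 1.6473.
⟨x⟩ = -0.19856, ⟨x²⟩ = 0.10315 ⇒ Δx = 0.25243.
⟨p⟩ = 0.0000, ⟨p²⟩ = 4.0163 ⇒ Δp = 2.0041.
Δx·Δp = 0.50589.

0.5059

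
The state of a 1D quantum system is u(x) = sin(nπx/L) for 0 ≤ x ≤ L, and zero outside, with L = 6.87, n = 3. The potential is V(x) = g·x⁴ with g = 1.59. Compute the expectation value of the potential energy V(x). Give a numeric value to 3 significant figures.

669.

⟨V⟩ = ∫ V(x)·|u|² dx / ∫|u|² dx.
With sin²θ = (1 − cos2θ)/2 on 0 ≤ x ≤ L: ∫sin²(nπx/L) dx = L/2, ∫x·sin²(nπx/L) dx = L²/4, ∫x²·sin²(nπx/L) dx = L³·(1/6 − 1/(4n²π²)); higher powers xᵏ the same way, integrating xᵏ·cos(2nπx/L) by parts.
State is unnormalized: ∫|u|² dx = 3.4350, and ∫u*·V(x)·u dx = 2298.6, so ⟨V⟩ = 2298.6 / 3.4350.
⟨V⟩ = 669.16.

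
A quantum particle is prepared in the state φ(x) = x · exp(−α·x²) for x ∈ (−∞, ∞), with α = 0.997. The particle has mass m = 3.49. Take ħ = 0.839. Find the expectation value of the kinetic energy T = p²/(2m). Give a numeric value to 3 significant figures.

T = −(ħ²/2m) d²/dx², so ⟨T⟩ = −(ħ²/2m) ∫ φ*·φ'' dx / ∫|φ|² dx; with m = 3.49.
Expand each integrand as polynomial × e^(−2αx²) and use ∫x^(2j)·e^(−2αx²) dx = (2j−1)!!/(4α)^j · √(π/(2α)), odd powers → 0; here √(π/(2α)) = 1.2552. Differentiate with the product rule, d/dx e^(−αx²) = −2αx·e^(−αx²).
State is unnormalized: ∫|φ|² dx = 0.31474, and ∫φ*·(−ħ²/2m · φ'') dx = 0.094938, so ⟨T⟩ = 0.094938 / 0.31474.
⟨T⟩ = 0.30164.

0.302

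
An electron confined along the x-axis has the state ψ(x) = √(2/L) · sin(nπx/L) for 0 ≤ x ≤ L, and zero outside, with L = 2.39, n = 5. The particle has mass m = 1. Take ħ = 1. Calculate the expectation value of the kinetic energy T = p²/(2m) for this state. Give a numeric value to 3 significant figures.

T = −(ħ²/2m) d²/dx², so ⟨T⟩ = −(ħ²/2m) ∫ ψ*·ψ'' dx; with m = 1.
d/dx sin(nπx/L) = (nπ/L)·cos(nπx/L) and d²/dx² sin(nπx/L) = −(nπ/L)²·sin(nπx/L); on 0 ≤ x ≤ L, ∫sin²(nπx/L) dx = L/2 and ∫sin(nπx/L)·cos(nπx/L) dx = 0.
⟨T⟩ = 21.598.

21.6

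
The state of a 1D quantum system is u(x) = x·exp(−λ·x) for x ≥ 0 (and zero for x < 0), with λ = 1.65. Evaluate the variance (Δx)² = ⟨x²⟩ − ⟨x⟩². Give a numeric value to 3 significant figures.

Compute ⟨x⟩ and ⟨x²⟩ separately, then (Δx)² = ⟨x²⟩ − ⟨x⟩².
Every integrand reduces to terms xʲ·e^(−2λx) on [0, ∞); use ∫₀^∞ xʲ·e^(−2λx) dx = j!/(2λ)^(j+1).
Normalization: ∫|u|² dx = 0.055653.
⟨x⟩ = 0.90909 and ⟨x²⟩ = 1.1019.
(Δx)² = 1.1019 − (0.90909)² = 0.27548.

0.275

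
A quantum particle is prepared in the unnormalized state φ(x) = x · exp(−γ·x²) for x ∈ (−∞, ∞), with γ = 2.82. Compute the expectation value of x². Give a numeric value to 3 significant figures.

0.266

⟨x²⟩ = ∫ x²·|φ|² dx / ∫|φ|² dx (integrals over the domain).
Expand each integrand as polynomial × e^(−2γx²) and use ∫x^(2j)·e^(−2γx²) dx = (2j−1)!!/(4γ)^j · √(π/(2γ)), odd powers → 0; here √(π/(2γ)) = 0.74634.
State is unnormalized: ∫|φ|² dx = 0.066165, and ∫φ*·x²·φ dx = 0.017597, so ⟨x²⟩ = 0.017597 / 0.066165.
⟨x²⟩ = 0.26596.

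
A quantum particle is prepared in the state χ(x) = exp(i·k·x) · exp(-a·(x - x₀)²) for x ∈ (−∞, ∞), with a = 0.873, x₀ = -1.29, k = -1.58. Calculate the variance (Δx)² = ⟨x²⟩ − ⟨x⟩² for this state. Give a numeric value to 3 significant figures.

Compute ⟨x⟩ and ⟨x²⟩ separately, then (Δx)² = ⟨x²⟩ − ⟨x⟩².
Gaussian moments (u = x − x₀): ∫u^(2j)·e^(−2au²) du = (2j−1)!!/(4a)^j · √(π/(2a)), odd powers integrate to 0; here √(π/(2a)) = 1.3414.
Normalization: ∫|χ|² dx = 1.3414.
⟨x⟩ = -1.2900 and ⟨x²⟩ = 1.9505.
(Δx)² = 1.9505 − (-1.2900)² = 0.28637.

0.286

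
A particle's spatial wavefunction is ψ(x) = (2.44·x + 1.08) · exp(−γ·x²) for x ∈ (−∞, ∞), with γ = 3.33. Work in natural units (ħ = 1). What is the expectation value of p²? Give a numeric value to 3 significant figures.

p² ψ = −ħ² d²ψ/dx²; ⟨p²⟩ = −ħ² ∫ ψ*·ψ'' dx / ∫|ψ|² dx.
Expand each integrand as polynomial × e^(−2γx²) and use ∫x^(2j)·e^(−2γx²) dx = (2j−1)!!/(4γ)^j · √(π/(2γ)), odd powers → 0; here √(π/(2γ)) = 0.68681. Differentiate with the product rule, d/dx e^(−γx²) = −2γx·e^(−γx²).
State is unnormalized: ∫|ψ|² dx = 1.1081, and ∫ψ*·(−ħ² ψ'') dx = 5.7344, so ⟨p²⟩ = 5.7344 / 1.1081.
⟨p²⟩ = 5.1751.

5.18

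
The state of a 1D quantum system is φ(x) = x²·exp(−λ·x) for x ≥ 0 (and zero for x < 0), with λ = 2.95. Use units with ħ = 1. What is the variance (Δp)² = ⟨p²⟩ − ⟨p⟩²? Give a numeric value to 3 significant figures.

2.90

Compute ⟨p⟩ and ⟨p²⟩ separately; (Δp)² = ⟨p²⟩ − ⟨p⟩².
Differentiate x²·exp(−λ·x) with the product rule; every integrand then reduces to terms xʲ·e^(−2λx) on [0, ∞), with ∫₀^∞ xʲ·e^(−2λx) dx = j!/(2λ)^(j+1).
Normalization: ∫|φ|² dx = 0.0033570.
⟨p⟩ = 0.0000 and ⟨p²⟩ = 2.9008.
(Δp)² = 2.9008 − (0.0000)² = 2.9008.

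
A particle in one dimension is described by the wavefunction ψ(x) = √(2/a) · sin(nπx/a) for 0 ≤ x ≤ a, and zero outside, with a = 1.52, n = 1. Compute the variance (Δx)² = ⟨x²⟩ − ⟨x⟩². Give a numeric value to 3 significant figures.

0.0755

Compute ⟨x⟩ and ⟨x²⟩ separately, then (Δx)² = ⟨x²⟩ − ⟨x⟩².
With sin²θ = (1 − cos2θ)/2 on 0 ≤ x ≤ a: ∫sin²(nπx/a) dx = a/2, ∫x·sin²(nπx/a) dx = a²/4, ∫x²·sin²(nπx/a) dx = a³·(1/6 − 1/(4n²π²)); higher powers xᵏ the same way, integrating xᵏ·cos(2nπx/a) by parts.
⟨x⟩ = 0.76000 and ⟨x²⟩ = 0.65309.
(Δx)² = 0.65309 − (0.76000)² = 0.075487.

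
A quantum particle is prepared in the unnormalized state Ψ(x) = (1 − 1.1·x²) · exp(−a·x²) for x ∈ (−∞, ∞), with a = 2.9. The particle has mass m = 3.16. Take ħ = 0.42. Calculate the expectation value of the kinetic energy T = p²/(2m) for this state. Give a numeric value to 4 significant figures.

T = −(ħ²/2m) d²/dx², so ⟨T⟩ = −(ħ²/2m) ∫ Ψ*·Ψ'' dx / ∫|Ψ|² dx; with m = 3.16.
Expand each integrand as polynomial × e^(−2ax²) and use ∫x^(2j)·e^(−2ax²) dx = (2j−1)!!/(4a)^j · √(π/(2a)), odd powers → 0; here √(π/(2a)) = 0.73597. Differentiate with the product rule, d/dx e^(−ax²) = −2ax·e^(−ax²).
State is unnormalized: ∫|Ψ|² dx = 0.61624, and ∫Ψ*·(−ħ²/2m · Ψ'') dx = 0.074620, so ⟨T⟩ = 0.074620 / 0.61624.
⟨T⟩ = 0.12109.

0.1211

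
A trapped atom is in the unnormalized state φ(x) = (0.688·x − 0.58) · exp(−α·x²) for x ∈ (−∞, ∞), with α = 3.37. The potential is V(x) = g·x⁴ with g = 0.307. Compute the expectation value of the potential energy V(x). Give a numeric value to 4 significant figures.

0.006985

⟨V⟩ = ∫ V(x)·|φ|² dx / ∫|φ|² dx.
Expand each integrand as polynomial × e^(−2αx²) and use ∫x^(2j)·e^(−2αx²) dx = (2j−1)!!/(4α)^j · √(π/(2α)), odd powers → 0; here √(π/(2α)) = 0.68272.
State is unnormalized: ∫|φ|² dx = 0.25364, and ∫φ*·V(x)·φ dx = 0.0017716, so ⟨V⟩ = 0.0017716 / 0.25364.
⟨V⟩ = 0.0069847.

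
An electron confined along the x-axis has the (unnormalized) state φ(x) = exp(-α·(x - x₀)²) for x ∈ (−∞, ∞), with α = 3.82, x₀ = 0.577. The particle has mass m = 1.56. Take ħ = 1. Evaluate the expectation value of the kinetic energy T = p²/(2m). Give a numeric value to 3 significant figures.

T = −(ħ²/2m) d²/dx², so ⟨T⟩ = −(ħ²/2m) ∫ φ*·φ'' dx / ∫|φ|² dx; with m = 1.56.
Gaussian moments (u = x − x₀): ∫u^(2j)·e^(−2αu²) du = (2j−1)!!/(4α)^j · √(π/(2α)), odd powers integrate to 0; here √(π/(2α)) = 0.64125. Derivatives: d/dx e^(−αu²) = −2αu·e^(−αu²), d²/dx² e^(−αu²) = (4α²u² − 2α)·e^(−αu²).
State is unnormalized: ∫|φ|² dx = 0.64125, and ∫φ*·(−ħ²/2m · φ'') dx = 0.78512, so ⟨T⟩ = 0.78512 / 0.64125.
⟨T⟩ = 1.2244.

1.22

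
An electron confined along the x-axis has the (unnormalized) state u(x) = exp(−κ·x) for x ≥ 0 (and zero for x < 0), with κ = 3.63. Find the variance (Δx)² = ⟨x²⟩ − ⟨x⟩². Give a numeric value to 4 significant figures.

Compute ⟨x⟩ and ⟨x²⟩ separately, then (Δx)² = ⟨x²⟩ − ⟨x⟩².
Every integrand reduces to terms xʲ·e^(−2κx) on [0, ∞); use ∫₀^∞ xʲ·e^(−2κx) dx = j!/(2κ)^(j+1).
Normalization: ∫|u|² dx = 0.13774.
⟨x⟩ = 0.13774 and ⟨x²⟩ = 0.037945.
(Δx)² = 0.037945 − (0.13774)² = 0.018973.

0.01897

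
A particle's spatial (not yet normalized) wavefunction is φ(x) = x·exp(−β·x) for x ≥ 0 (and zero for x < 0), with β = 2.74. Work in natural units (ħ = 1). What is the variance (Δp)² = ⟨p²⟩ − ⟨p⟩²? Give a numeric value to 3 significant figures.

Compute ⟨p⟩ and ⟨p²⟩ separately; (Δp)² = ⟨p²⟩ − ⟨p⟩².
Differentiate x·exp(−β·x) with the product rule; every integrand then reduces to terms xʲ·e^(−2βx) on [0, ∞), with ∫₀^∞ xʲ·e^(−2βx) dx = j!/(2β)^(j+1).
Normalization: ∫|φ|² dx = 0.012153.
⟨p⟩ = 0.0000 and ⟨p²⟩ = 7.5076.
(Δp)² = 7.5076 − (0.0000)² = 7.5076.

7.51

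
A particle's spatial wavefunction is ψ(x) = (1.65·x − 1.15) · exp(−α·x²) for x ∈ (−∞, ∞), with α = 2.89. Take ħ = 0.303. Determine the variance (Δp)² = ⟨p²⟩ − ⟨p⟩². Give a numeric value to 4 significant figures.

0.3455

Compute ⟨p⟩ and ⟨p²⟩ separately; (Δp)² = ⟨p²⟩ − ⟨p⟩².
Expand each integrand as polynomial × e^(−2αx²) and use ∫x^(2j)·e^(−2αx²) dx = (2j−1)!!/(4α)^j · √(π/(2α)), odd powers → 0; here √(π/(2α)) = 0.73724. Differentiate with the product rule, d/dx e^(−αx²) = −2αx·e^(−αx²).
Normalization: ∫|ψ|² dx = 1.1486.
⟨p⟩ = 0.0000 and ⟨p²⟩ = 0.34554.
(Δp)² = 0.34554 − (0.0000)² = 0.34554.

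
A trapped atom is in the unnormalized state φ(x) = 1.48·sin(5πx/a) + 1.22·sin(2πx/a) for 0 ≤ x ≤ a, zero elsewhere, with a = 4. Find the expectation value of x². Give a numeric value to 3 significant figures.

4.94

⟨x²⟩ = ∫ x²·|φ|² dx / ∫|φ|² dx (integrals over the domain).
On 0 ≤ x ≤ a (j ≠ l): ∫sin²(jπx/a) dx = a/2, ∫sin(jπx/a)·sin(lπx/a) dx = 0; diagonal moments ∫x·sin²(jπx/a) dx = a²/4, ∫x²·sin²(jπx/a) dx = a³·(1/6 − 1/(4j²π²)); cross terms ∫x·sin(jπx/a)·sin(lπx/a) dx = 0 for j + l even and −4jla²/(π²(j² − l²)²) for j + l odd, ∫x²·sin(jπx/a)·sin(lπx/a) dx = (−1)^(j+l)·4jla³/(π²(j² − l²)²); higher powers the same way via product-to-sum and parts.
State is unnormalized: ∫|φ|² dx = 7.3576, and ∫φ*·x²·φ dx = 36.371, so ⟨x²⟩ = 36.371 / 7.3576.
⟨x²⟩ = 4.9434.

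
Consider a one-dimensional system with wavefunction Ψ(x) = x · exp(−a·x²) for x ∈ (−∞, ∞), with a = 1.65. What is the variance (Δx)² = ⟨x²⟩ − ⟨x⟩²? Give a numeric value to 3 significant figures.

Compute ⟨x⟩ and ⟨x²⟩ separately, then (Δx)² = ⟨x²⟩ − ⟨x⟩².
Expand each integrand as polynomial × e^(−2ax²) and use ∫x^(2j)·e^(−2ax²) dx = (2j−1)!!/(4a)^j · √(π/(2a)), odd powers → 0; here √(π/(2a)) = 0.97570.
Normalization: ∫|Ψ|² dx = 0.14783.
⟨x⟩ = 0.0000 and ⟨x²⟩ = 0.45455.
(Δx)² = 0.45455 − (0.0000)² = 0.45455.

0.455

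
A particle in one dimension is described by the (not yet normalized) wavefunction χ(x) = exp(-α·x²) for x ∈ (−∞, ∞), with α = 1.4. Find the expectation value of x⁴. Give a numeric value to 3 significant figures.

⟨x⁴⟩ = ∫ x⁴·|χ|² dx / ∫|χ|² dx (integrals over the domain).
Gaussian moments: ∫x^(2j)·e^(−2αx²) dx = (2j−1)!!/(4α)^j · √(π/(2α)), odd powers integrate to 0; here √(π/(2α)) = 1.0592.
State is unnormalized: ∫|χ|² dx = 1.0592, and ∫χ*·x⁴·χ dx = 0.10133, so ⟨x⁴⟩ = 0.10133 / 1.0592.
⟨x⁴⟩ = 0.095663.

0.0957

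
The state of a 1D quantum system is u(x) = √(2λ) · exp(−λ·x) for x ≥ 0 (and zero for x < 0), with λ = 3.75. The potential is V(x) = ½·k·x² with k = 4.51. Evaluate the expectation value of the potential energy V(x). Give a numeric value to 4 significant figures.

0.08018

⟨V⟩ = ∫ V(x)·|u|² dx.
Every integrand reduces to terms xʲ·e^(−2λx) on [0, ∞); use ∫₀^∞ xʲ·e^(−2λx) dx = j!/(2λ)^(j+1).
⟨V⟩ = 0.080178.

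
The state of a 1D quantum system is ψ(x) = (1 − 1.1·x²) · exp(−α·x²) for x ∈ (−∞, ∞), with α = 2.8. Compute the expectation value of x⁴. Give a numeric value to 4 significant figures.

⟨x⁴⟩ = ∫ x⁴·|ψ|² dx / ∫|ψ|² dx (integrals over the domain).
Expand each integrand as polynomial × e^(−2αx²) and use ∫x^(2j)·e^(−2αx²) dx = (2j−1)!!/(4α)^j · √(π/(2α)), odd powers → 0; here √(π/(2α)) = 0.74900.
State is unnormalized: ∫|ψ|² dx = 0.62355, and ∫ψ*·x⁴·ψ dx = 0.0063675, so ⟨x⁴⟩ = 0.0063675 / 0.62355.
⟨x⁴⟩ = 0.010212.

0.01021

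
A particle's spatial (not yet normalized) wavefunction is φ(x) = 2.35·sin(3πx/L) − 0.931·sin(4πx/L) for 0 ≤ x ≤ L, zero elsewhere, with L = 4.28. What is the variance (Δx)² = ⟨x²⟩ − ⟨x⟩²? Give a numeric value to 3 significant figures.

Compute ⟨x⟩ and ⟨x²⟩ separately, then (Δx)² = ⟨x²⟩ − ⟨x⟩².
On 0 ≤ x ≤ L (j ≠ l): ∫sin²(jπx/L) dx = L/2, ∫sin(jπx/L)·sin(lπx/L) dx = 0; diagonal moments ∫x·sin²(jπx/L) dx = L²/4, ∫x²·sin²(jπx/L) dx = L³·(1/6 − 1/(4j²π²)); cross terms ∫x·sin(jπx/L)·sin(lπx/L) dx = 0 for j + l even and −4jlL²/(π²(j² − l²)²) for j + l odd, ∫x²·sin(jπx/L)·sin(lπx/L) dx = (−1)^(j+l)·4jlL³/(π²(j² − l²)²); higher powers the same way via product-to-sum and parts.
Normalization: ∫|φ|² dx = 13.673.
⟨x⟩ = 2.7219 and ⟨x²⟩ = 8.4995.
(Δx)² = 8.4995 − (2.7219)² = 1.0910.

1.09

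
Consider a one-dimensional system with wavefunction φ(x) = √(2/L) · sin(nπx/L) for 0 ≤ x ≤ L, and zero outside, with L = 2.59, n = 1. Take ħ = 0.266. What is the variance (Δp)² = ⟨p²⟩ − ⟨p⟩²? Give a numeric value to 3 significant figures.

Compute ⟨p⟩ and ⟨p²⟩ separately; (Δp)² = ⟨p²⟩ − ⟨p⟩².
d/dx sin(nπx/L) = (nπ/L)·cos(nπx/L) and d²/dx² sin(nπx/L) = −(nπ/L)²·sin(nπx/L); on 0 ≤ x ≤ L, ∫sin²(nπx/L) dx = L/2 and ∫sin(nπx/L)·cos(nπx/L) dx = 0.
⟨p⟩ = 0.0000 and ⟨p²⟩ = 0.10410.
(Δp)² = 0.10410 − (0.0000)² = 0.10410.

0.104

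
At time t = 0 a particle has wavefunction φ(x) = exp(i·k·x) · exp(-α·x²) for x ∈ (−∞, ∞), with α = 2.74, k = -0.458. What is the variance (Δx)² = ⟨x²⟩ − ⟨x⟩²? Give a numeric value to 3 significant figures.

0.0912

Compute ⟨x⟩ and ⟨x²⟩ separately, then (Δx)² = ⟨x²⟩ − ⟨x⟩².
Gaussian moments: ∫x^(2j)·e^(−2αx²) dx = (2j−1)!!/(4α)^j · √(π/(2α)), odd powers integrate to 0; here √(π/(2α)) = 0.75715.
Normalization: ∫|φ|² dx = 0.75715.
⟨x⟩ = 0.0000 and ⟨x²⟩ = 0.091241.
(Δx)² = 0.091241 − (0.0000)² = 0.091241.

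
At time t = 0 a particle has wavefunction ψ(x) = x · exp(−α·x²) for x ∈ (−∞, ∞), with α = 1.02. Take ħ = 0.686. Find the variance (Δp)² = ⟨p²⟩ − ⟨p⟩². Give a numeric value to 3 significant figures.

1.44

Compute ⟨p⟩ and ⟨p²⟩ separately; (Δp)² = ⟨p²⟩ − ⟨p⟩².
Expand each integrand as polynomial × e^(−2αx²) and use ∫x^(2j)·e^(−2αx²) dx = (2j−1)!!/(4α)^j · √(π/(2α)), odd powers → 0; here √(π/(2α)) = 1.2410. Differentiate with the product rule, d/dx e^(−αx²) = −2αx·e^(−αx²).
Normalization: ∫|ψ|² dx = 0.30416.
⟨p⟩ = 0.0000 and ⟨p²⟩ = 1.4400.
(Δp)² = 1.4400 − (0.0000)² = 1.4400.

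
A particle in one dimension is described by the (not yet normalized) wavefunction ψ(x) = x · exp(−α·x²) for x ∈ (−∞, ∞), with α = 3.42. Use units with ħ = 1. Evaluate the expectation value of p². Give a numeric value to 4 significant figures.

p² ψ = −ħ² d²ψ/dx²; ⟨p²⟩ = −ħ² ∫ ψ*·ψ'' dx / ∫|ψ|² dx.
Expand each integrand as polynomial × e^(−2αx²) and use ∫x^(2j)·e^(−2αx²) dx = (2j−1)!!/(4α)^j · √(π/(2α)), odd powers → 0; here √(π/(2α)) = 0.67771. Differentiate with the product rule, d/dx e^(−αx²) = −2αx·e^(−αx²).
State is unnormalized: ∫|ψ|² dx = 0.049541, and ∫ψ*·(−ħ² ψ'') dx = 0.50829, so ⟨p²⟩ = 0.50829 / 0.049541.
⟨p²⟩ = 10.260.

10.26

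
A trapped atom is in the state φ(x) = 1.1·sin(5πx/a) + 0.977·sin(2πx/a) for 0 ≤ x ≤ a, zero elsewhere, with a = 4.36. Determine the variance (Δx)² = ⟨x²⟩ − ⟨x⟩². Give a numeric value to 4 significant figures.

1.450

Compute ⟨x⟩ and ⟨x²⟩ separately, then (Δx)² = ⟨x²⟩ − ⟨x⟩².
On 0 ≤ x ≤ a (j ≠ l): ∫sin²(jπx/a) dx = a/2, ∫sin(jπx/a)·sin(lπx/a) dx = 0; diagonal moments ∫x·sin²(jπx/a) dx = a²/4, ∫x²·sin²(jπx/a) dx = a³·(1/6 − 1/(4j²π²)); cross terms ∫x·sin(jπx/a)·sin(lπx/a) dx = 0 for j + l even and −4jla²/(π²(j² − l²)²) for j + l odd, ∫x²·sin(jπx/a)·sin(lπx/a) dx = (−1)^(j+l)·4jla³/(π²(j² − l²)²); higher powers the same way via product-to-sum and parts.
Normalization: ∫|φ|² dx = 4.7187.
⟨x⟩ = 2.1004 and ⟨x²⟩ = 5.8619.
(Δx)² = 5.8619 − (2.1004)² = 1.4501.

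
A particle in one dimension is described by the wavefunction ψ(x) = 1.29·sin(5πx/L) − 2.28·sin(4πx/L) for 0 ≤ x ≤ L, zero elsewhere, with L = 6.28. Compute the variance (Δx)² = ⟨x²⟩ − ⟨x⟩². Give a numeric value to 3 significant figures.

Compute ⟨x⟩ and ⟨x²⟩ separately, then (Δx)² = ⟨x²⟩ − ⟨x⟩².
On 0 ≤ x ≤ L (j ≠ l): ∫sin²(jπx/L) dx = L/2, ∫sin(jπx/L)·sin(lπx/L) dx = 0; diagonal moments ∫x·sin²(jπx/L) dx = L²/4, ∫x²·sin²(jπx/L) dx = L³·(1/6 − 1/(4j²π²)); cross terms ∫x·sin(jπx/L)·sin(lπx/L) dx = 0 for j + l even and −4jlL²/(π²(j² − l²)²) for j + l odd, ∫x²·sin(jπx/L)·sin(lπx/L) dx = (−1)^(j+l)·4jlL³/(π²(j² − l²)²); higher powers the same way via product-to-sum and parts.
Normalization: ∫|ψ|² dx = 21.548.
⟨x⟩ = 4.2174 and ⟨x²⟩ = 19.798.
(Δx)² = 19.798 − (4.2174)² = 2.0118.

2.01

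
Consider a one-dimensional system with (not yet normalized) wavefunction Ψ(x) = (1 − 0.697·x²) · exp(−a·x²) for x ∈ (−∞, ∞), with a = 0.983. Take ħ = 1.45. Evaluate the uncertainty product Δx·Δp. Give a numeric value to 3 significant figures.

Δx = √(⟨x²⟩−⟨x⟩²), Δp = √(⟨p²⟩−⟨p⟩²).
Expand each integrand as polynomial × e^(−2ax²) and use ∫x^(2j)·e^(−2ax²) dx = (2j−1)!!/(4a)^j · √(π/(2a)), odd powers → 0; here √(π/(2a)) = 1.2641. Differentiate with the product rule, d/dx e^(−ax²) = −2ax·e^(−ax²).
Normalization: ∫|Ψ|² dx = 0.93511.
⟨x⟩ = 0.0000, ⟨x²⟩ = 0.14019 ⇒ Δx = 0.37441.
⟨p⟩ = 0.0000, ⟨p²⟩ = 4.3989 ⇒ Δp = 2.0974.
Δx·Δp = 0.78528.

0.785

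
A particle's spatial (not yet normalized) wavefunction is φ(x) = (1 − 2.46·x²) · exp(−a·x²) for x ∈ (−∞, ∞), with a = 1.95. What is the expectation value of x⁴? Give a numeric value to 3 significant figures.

0.0980

⟨x⁴⟩ = ∫ x⁴·|φ|² dx / ∫|φ|² dx (integrals over the domain).
Expand each integrand as polynomial × e^(−2ax²) and use ∫x^(2j)·e^(−2ax²) dx = (2j−1)!!/(4a)^j · √(π/(2a)), odd powers → 0; here √(π/(2a)) = 0.89752.
State is unnormalized: ∫|φ|² dx = 0.59921, and ∫φ*·x⁴·φ dx = 0.058751, so ⟨x⁴⟩ = 0.058751 / 0.59921.
⟨x⁴⟩ = 0.098047.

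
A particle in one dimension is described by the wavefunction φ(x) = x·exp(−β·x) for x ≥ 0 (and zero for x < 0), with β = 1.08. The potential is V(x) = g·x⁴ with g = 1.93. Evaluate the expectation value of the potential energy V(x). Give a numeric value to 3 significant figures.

31.9

⟨V⟩ = ∫ V(x)·|φ|² dx / ∫|φ|² dx.
Every integrand reduces to terms xʲ·e^(−2βx) on [0, ∞); use ∫₀^∞ xʲ·e^(−2βx) dx = j!/(2β)^(j+1).
State is unnormalized: ∫|φ|² dx = 0.19846, and ∫φ*·V(x)·φ dx = 6.3345, so ⟨V⟩ = 6.3345 / 0.19846.
⟨V⟩ = 31.919.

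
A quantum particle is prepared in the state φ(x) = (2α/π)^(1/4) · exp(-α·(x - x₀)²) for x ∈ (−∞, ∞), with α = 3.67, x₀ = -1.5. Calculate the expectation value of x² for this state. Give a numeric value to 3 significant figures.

⟨x²⟩ = ∫ x²·|φ|² dx (integrals over the domain).
Gaussian moments (u = x − x₀): ∫u^(2j)·e^(−2αu²) du = (2j−1)!!/(4α)^j · √(π/(2α)), odd powers integrate to 0; here √(π/(2α)) = 0.65422.
⟨x²⟩ = 2.3181.

2.32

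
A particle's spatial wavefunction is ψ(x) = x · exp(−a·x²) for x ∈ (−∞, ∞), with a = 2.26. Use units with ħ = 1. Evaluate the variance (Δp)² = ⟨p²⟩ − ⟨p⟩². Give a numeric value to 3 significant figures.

6.78

Compute ⟨p⟩ and ⟨p²⟩ separately; (Δp)² = ⟨p²⟩ − ⟨p⟩².
Expand each integrand as polynomial × e^(−2ax²) and use ∫x^(2j)·e^(−2ax²) dx = (2j−1)!!/(4a)^j · √(π/(2a)), odd powers → 0; here √(π/(2a)) = 0.83369. Differentiate with the product rule, d/dx e^(−ax²) = −2ax·e^(−ax²).
Normalization: ∫|ψ|² dx = 0.092223.
⟨p⟩ = 0.0000 and ⟨p²⟩ = 6.7800.
(Δp)² = 6.7800 − (0.0000)² = 6.7800.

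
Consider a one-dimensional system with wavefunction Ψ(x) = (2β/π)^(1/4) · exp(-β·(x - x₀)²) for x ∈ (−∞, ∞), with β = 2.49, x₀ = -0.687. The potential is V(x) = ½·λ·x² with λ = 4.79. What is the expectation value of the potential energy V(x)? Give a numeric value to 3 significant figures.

1.37

⟨V⟩ = ∫ V(x)·|Ψ|² dx.
Gaussian moments (u = x − x₀): ∫u^(2j)·e^(−2βu²) du = (2j−1)!!/(4β)^j · √(π/(2β)), odd powers integrate to 0; here √(π/(2β)) = 0.79426.
⟨V⟩ = 1.3708.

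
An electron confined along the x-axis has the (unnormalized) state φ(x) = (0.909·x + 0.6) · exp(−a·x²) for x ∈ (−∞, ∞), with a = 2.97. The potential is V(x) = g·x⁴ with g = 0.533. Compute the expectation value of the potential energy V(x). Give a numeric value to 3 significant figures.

⟨V⟩ = ∫ V(x)·|φ|² dx / ∫|φ|² dx.
Expand each integrand as polynomial × e^(−2ax²) and use ∫x^(2j)·e^(−2ax²) dx = (2j−1)!!/(4a)^j · √(π/(2a)), odd powers → 0; here √(π/(2a)) = 0.72725.
State is unnormalized: ∫|φ|² dx = 0.31239, and ∫φ*·V(x)·φ dx = 0.0058316, so ⟨V⟩ = 0.0058316 / 0.31239.
⟨V⟩ = 0.018668.

0.0187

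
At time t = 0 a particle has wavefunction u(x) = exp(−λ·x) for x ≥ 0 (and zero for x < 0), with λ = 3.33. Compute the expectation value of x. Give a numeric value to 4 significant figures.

⟨x⟩ = ∫ x·|u|² dx / ∫|u|² dx (integrals over the domain).
Every integrand reduces to terms xʲ·e^(−2λx) on [0, ∞); use ∫₀^∞ xʲ·e^(−2λx) dx = j!/(2λ)^(j+1).
State is unnormalized: ∫|u|² dx = 0.15015, and ∫u*·x·u dx = 0.022545, so ⟨x⟩ = 0.022545 / 0.15015.
⟨x⟩ = 0.15015.

0.1502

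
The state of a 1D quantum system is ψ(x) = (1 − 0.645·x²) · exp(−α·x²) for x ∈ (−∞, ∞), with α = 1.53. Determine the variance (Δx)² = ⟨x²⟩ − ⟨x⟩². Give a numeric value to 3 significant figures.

Compute ⟨x⟩ and ⟨x²⟩ separately, then (Δx)² = ⟨x²⟩ − ⟨x⟩².
Expand each integrand as polynomial × e^(−2αx²) and use ∫x^(2j)·e^(−2αx²) dx = (2j−1)!!/(4α)^j · √(π/(2α)), odd powers → 0; here √(π/(2α)) = 1.0132.
Normalization: ∫|ψ|² dx = 0.83343.
⟨x⟩ = 0.0000 and ⟨x²⟩ = 0.10613.
(Δx)² = 0.10613 − (0.0000)² = 0.10613.

0.106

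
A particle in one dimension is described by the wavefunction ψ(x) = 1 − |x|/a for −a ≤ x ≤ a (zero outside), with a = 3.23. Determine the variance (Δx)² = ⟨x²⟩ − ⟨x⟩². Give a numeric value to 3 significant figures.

1.04

Compute ⟨x⟩ and ⟨x²⟩ separately, then (Δx)² = ⟨x²⟩ − ⟨x⟩².
ψ is even, so ∫ over [−a, a] = 2∫₀ᵃ with ψ = 1 − x/a there: ∫₀ᵃ (1 − x/a)² dx = a/3, ∫₀ᵃ x²(1 − x/a)² dx = a³/30, ∫₀ᵃ x⁴(1 − x/a)² dx = a⁵/105.
Normalization: ∫|ψ|² dx = 2.1533.
⟨x⟩ = 0.0000 and ⟨x²⟩ = 1.0433.
(Δx)² = 1.0433 − (0.0000)² = 1.0433.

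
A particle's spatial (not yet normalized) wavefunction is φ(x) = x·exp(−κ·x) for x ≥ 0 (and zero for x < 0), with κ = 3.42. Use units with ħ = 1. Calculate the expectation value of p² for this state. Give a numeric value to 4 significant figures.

p² φ = −ħ² d²φ/dx²; ⟨p²⟩ = −ħ² ∫ φ*·φ'' dx / ∫|φ|² dx.
Differentiate x·exp(−κ·x) with the product rule; every integrand then reduces to terms xʲ·e^(−2κx) on [0, ∞), with ∫₀^∞ xʲ·e^(−2κx) dx = j!/(2κ)^(j+1).
State is unnormalized: ∫|φ|² dx = 0.0062497, and ∫φ*·(−ħ² φ'') dx = 0.073099, so ⟨p²⟩ = 0.073099 / 0.0062497.
⟨p²⟩ = 11.696.

11.70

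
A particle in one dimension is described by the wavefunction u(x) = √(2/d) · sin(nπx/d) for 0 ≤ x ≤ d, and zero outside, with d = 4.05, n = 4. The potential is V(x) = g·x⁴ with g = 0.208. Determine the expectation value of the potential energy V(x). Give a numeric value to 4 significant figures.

10.84

⟨V⟩ = ∫ V(x)·|u|² dx.
With sin²θ = (1 − cos2θ)/2 on 0 ≤ x ≤ d: ∫sin²(nπx/d) dx = d/2, ∫x·sin²(nπx/d) dx = d²/4, ∫x²·sin²(nπx/d) dx = d³·(1/6 − 1/(4n²π²)); higher powers xᵏ the same way, integrating xᵏ·cos(2nπx/d) by parts.
⟨V⟩ = 10.841.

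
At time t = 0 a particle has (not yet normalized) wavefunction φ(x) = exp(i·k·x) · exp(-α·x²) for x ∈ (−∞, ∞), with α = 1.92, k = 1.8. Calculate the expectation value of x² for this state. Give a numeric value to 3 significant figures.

0.130

⟨x²⟩ = ∫ x²·|φ|² dx / ∫|φ|² dx (integrals over the domain).
Gaussian moments: ∫x^(2j)·e^(−2αx²) dx = (2j−1)!!/(4α)^j · √(π/(2α)), odd powers integrate to 0; here √(π/(2α)) = 0.90450.
State is unnormalized: ∫|φ|² dx = 0.90450, and ∫φ*·x²·φ dx = 0.11777, so ⟨x²⟩ = 0.11777 / 0.90450.
⟨x²⟩ = 0.13021.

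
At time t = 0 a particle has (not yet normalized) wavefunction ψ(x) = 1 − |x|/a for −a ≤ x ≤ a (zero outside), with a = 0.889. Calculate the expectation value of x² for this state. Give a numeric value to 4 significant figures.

⟨x²⟩ = ∫ x²·|ψ|² dx / ∫|ψ|² dx (integrals over the domain).
ψ is even, so ∫ over [−a, a] = 2∫₀ᵃ with ψ = 1 − x/a there: ∫₀ᵃ (1 − x/a)² dx = a/3, ∫₀ᵃ x²(1 − x/a)² dx = a³/30, ∫₀ᵃ x⁴(1 − x/a)² dx = a⁵/105.
State is unnormalized: ∫|ψ|² dx = 0.59267, and ∫ψ*·x²·ψ dx = 0.046840, so ⟨x²⟩ = 0.046840 / 0.59267.
⟨x²⟩ = 0.079032.

0.07903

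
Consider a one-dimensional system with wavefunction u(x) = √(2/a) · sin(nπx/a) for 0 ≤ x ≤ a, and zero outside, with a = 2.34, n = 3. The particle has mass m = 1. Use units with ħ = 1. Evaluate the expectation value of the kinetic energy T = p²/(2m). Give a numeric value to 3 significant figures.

8.11

T = −(ħ²/2m) d²/dx², so ⟨T⟩ = −(ħ²/2m) ∫ u*·u'' dx; with m = 1.
d/dx sin(nπx/a) = (nπ/a)·cos(nπx/a) and d²/dx² sin(nπx/a) = −(nπ/a)²·sin(nπx/a); on 0 ≤ x ≤ a, ∫sin²(nπx/a) dx = a/2 and ∫sin(nπx/a)·cos(nπx/a) dx = 0.
⟨T⟩ = 8.1111.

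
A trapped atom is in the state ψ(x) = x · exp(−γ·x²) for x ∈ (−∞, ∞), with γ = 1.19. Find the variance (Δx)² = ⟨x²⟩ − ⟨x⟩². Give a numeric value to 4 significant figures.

0.6303

Compute ⟨x⟩ and ⟨x²⟩ separately, then (Δx)² = ⟨x²⟩ − ⟨x⟩².
Expand each integrand as polynomial × e^(−2γx²) and use ∫x^(2j)·e^(−2γx²) dx = (2j−1)!!/(4γ)^j · √(π/(2γ)), odd powers → 0; here √(π/(2γ)) = 1.1489.
Normalization: ∫|ψ|² dx = 0.24137.
⟨x⟩ = 0.0000 and ⟨x²⟩ = 0.63025.
(Δx)² = 0.63025 − (0.0000)² = 0.63025.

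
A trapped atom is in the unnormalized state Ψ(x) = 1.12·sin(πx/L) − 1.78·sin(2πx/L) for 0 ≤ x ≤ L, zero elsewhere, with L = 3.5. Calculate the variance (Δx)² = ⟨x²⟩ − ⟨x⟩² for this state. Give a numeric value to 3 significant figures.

Compute ⟨x⟩ and ⟨x²⟩ separately, then (Δx)² = ⟨x²⟩ − ⟨x⟩².
On 0 ≤ x ≤ L (j ≠ l): ∫sin²(jπx/L) dx = L/2, ∫sin(jπx/L)·sin(lπx/L) dx = 0; diagonal moments ∫x·sin²(jπx/L) dx = L²/4, ∫x²·sin²(jπx/L) dx = L³·(1/6 − 1/(4j²π²)); cross terms ∫x·sin(jπx/L)·sin(lπx/L) dx = 0 for j + l even and −4jlL²/(π²(j² − l²)²) for j + l odd, ∫x²·sin(jπx/L)·sin(lπx/L) dx = (−1)^(j+l)·4jlL³/(π²(j² − l²)²); higher powers the same way via product-to-sum and parts.
Normalization: ∫|Ψ|² dx = 7.7399.
⟨x⟩ = 2.3184 and ⟨x²⟩ = 5.7854.
(Δx)² = 5.7854 − (2.3184)² = 0.41065.

0.411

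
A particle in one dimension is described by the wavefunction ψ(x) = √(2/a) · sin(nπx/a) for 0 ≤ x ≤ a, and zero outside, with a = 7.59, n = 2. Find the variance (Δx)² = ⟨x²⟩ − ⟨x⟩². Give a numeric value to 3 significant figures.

4.07

Compute ⟨x⟩ and ⟨x²⟩ separately, then (Δx)² = ⟨x²⟩ − ⟨x⟩².
With sin²θ = (1 − cos2θ)/2 on 0 ≤ x ≤ a: ∫sin²(nπx/a) dx = a/2, ∫x·sin²(nπx/a) dx = a²/4, ∫x²·sin²(nπx/a) dx = a³·(1/6 − 1/(4n²π²)); higher powers xᵏ the same way, integrating xᵏ·cos(2nπx/a) by parts.
⟨x⟩ = 3.7950 and ⟨x²⟩ = 18.473.
(Δx)² = 18.473 − (3.7950)² = 4.0711.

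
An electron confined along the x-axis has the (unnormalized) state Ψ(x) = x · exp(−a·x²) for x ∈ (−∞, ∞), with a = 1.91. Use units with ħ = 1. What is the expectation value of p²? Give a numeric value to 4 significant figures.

p² Ψ = −ħ² d²Ψ/dx²; ⟨p²⟩ = −ħ² ∫ Ψ*·Ψ'' dx / ∫|Ψ|² dx.
Expand each integrand as polynomial × e^(−2ax²) and use ∫x^(2j)·e^(−2ax²) dx = (2j−1)!!/(4a)^j · √(π/(2a)), odd powers → 0; here √(π/(2a)) = 0.90687. Differentiate with the product rule, d/dx e^(−ax²) = −2ax·e^(−ax²).
State is unnormalized: ∫|Ψ|² dx = 0.11870, and ∫Ψ*·(−ħ² Ψ'') dx = 0.68015, so ⟨p²⟩ = 0.68015 / 0.11870.
⟨p²⟩ = 5.7300.

5.730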